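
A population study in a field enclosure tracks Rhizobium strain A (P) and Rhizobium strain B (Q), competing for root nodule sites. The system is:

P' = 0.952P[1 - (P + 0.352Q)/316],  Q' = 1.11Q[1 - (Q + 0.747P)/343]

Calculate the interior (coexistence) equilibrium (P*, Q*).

P* ≈ 265, Q* ≈ 145

Setting both brackets to zero gives the nullclines P + 0.352Q = 316 and 0.747P + Q = 343.
Substituting Q = 343 - 0.747P into the first: P(1 - 0.352·0.747) = 316 - 0.352·343.
So P* = 195/0.737 = 265, and then Q* = 343 - 0.747·265 = 145.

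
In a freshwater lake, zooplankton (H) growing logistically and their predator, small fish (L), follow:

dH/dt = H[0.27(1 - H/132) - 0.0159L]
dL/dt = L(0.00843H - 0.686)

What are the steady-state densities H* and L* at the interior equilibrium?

H* ≈ 81.4, L* ≈ 6.51

From dL/dt = 0 with L > 0: 0.00843H* = 0.686, so H* = 81.4.
Substitute into dH/dt = 0: 0.27(1 - 81.4/132) = 0.0159L*.
The bracket is 0.384, giving L* = 0.104/0.0159 = 6.51.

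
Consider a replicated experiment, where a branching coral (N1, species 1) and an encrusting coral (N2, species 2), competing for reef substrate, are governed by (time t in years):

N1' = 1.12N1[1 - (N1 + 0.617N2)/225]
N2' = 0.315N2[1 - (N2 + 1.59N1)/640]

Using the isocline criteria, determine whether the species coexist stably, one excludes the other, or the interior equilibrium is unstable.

Compare the nullcline intercepts: K1/α12 = 225/0.617 = 365 < K2 = 640; K2/α21 = 640/1.59 = 403 > K1 = 225.
Since the inequalities point opposite ways, species 2 can invade but species 1 cannot.

species 2 excludes species 1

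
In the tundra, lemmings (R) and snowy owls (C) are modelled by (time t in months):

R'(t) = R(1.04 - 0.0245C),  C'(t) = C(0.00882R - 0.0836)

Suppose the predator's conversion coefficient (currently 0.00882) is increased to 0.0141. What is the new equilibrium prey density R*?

R* ≈ 5.93

At the interior fixed point, setting dC/dt = 0 with C > 0 fixes R* = (predator death rate)/(RC coefficient) — independent of the other coefficients.
With the change, R* = 0.0836/0.0141 = 5.93; it falls from 9.48.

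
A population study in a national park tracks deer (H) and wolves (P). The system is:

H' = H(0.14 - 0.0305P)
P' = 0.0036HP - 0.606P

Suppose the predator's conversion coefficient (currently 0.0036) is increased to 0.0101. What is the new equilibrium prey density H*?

H* ≈ 60

At the interior fixed point, setting dP/dt = 0 with P > 0 fixes H* = (predator death rate)/(HP coefficient) — independent of the other coefficients.
With the change, H* = 0.606/0.0101 = 60; it falls from 168.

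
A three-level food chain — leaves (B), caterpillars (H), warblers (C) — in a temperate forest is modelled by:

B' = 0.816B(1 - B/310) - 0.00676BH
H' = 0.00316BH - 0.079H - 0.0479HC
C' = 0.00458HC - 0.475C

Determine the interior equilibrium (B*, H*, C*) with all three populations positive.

From dC/dt = 0: 0.00458H* = 0.475, so H* = 104.
From dB/dt = 0: 0.816(1 - B*/310) = 0.00676·104, giving B* = 310·(1 - 0.859) = 43.7.
From dH/dt = 0: 0.00316·43.7 - 0.079 = 0.0479C*, so C* = 0.0589/0.0479 = 1.23.

B* ≈ 43.7, H* ≈ 104, C* ≈ 1.23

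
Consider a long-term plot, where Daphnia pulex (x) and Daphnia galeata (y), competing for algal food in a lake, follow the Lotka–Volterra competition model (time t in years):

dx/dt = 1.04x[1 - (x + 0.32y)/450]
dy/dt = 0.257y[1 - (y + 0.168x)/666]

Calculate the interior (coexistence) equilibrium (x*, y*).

x* ≈ 250, y* ≈ 624

Setting both brackets to zero gives the nullclines x + 0.32y = 450 and 0.168x + y = 666.
Substituting y = 666 - 0.168x into the first: x(1 - 0.32·0.168) = 450 - 0.32·666.
So x* = 237/0.946 = 250, and then y* = 666 - 0.168·250 = 624.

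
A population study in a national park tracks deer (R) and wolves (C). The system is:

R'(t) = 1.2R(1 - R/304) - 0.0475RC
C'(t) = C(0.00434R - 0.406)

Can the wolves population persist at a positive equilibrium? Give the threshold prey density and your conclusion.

The predator equation gives dC/dt > 0 only when R > 0.406/0.00434 = 93.5.
Without the predator, R → K = 304. Since 304 > 93.5, the predator can invade and persist.

Threshold R = 93.5; K > 93.5, so yes, the predator persists.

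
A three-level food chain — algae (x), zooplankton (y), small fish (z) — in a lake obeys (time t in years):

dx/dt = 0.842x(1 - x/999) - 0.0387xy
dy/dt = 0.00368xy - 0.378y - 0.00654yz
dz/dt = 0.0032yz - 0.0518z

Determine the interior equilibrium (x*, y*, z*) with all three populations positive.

From dz/dt = 0: 0.0032y* = 0.0518, so y* = 16.2.
From dx/dt = 0: 0.842(1 - x*/999) = 0.0387·16.2, giving x* = 999·(1 - 0.744) = 256.
From dy/dt = 0: 0.00368·256 - 0.378 = 0.00654z*, so z* = 0.563/0.00654 = 86.1.

x* ≈ 256, y* ≈ 16.2, z* ≈ 86.1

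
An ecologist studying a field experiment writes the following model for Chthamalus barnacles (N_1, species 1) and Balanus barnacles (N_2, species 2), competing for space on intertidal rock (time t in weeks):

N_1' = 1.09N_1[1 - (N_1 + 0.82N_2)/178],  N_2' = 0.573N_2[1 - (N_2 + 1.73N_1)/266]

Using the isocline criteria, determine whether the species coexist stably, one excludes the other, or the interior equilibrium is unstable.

unstable coexistence (outcome depends on initial conditions)

Compare the nullcline intercepts: K1/α12 = 178/0.82 = 217 < K2 = 266; K2/α21 = 266/1.73 = 154 < K1 = 178.
Since both are reversed, neither can invade when rare; the interior point is a saddle.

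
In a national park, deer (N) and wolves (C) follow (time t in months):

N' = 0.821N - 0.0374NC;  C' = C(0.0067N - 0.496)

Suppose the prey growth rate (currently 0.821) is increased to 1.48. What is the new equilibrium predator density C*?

At the interior fixed point, setting dN/dt = 0 with N > 0 fixes C* = (prey growth rate)/(NC coefficient) — independent of the other coefficients.
With the change, C* = 1.48/0.0374 = 39.6; it rises from 22.

C* ≈ 39.6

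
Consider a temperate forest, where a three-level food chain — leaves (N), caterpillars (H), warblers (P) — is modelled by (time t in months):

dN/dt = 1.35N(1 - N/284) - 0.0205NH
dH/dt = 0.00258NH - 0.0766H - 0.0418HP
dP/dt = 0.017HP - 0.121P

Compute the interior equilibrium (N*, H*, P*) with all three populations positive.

From dP/dt = 0: 0.017H* = 0.121, so H* = 7.12.
From dN/dt = 0: 1.35(1 - N*/284) = 0.0205·7.12, giving N* = 284·(1 - 0.108) = 253.
From dH/dt = 0: 0.00258·253 - 0.0766 = 0.0418P*, so P* = 0.577/0.0418 = 13.8.

N* ≈ 253, H* ≈ 7.12, P* ≈ 13.8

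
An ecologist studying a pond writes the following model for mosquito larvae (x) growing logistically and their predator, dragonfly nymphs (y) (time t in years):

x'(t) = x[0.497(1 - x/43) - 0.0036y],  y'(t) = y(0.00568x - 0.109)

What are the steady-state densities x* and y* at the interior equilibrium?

x* ≈ 19.2, y* ≈ 76.4

From dy/dt = 0 with y > 0: 0.00568x* = 0.109, so x* = 19.2.
Substitute into dx/dt = 0: 0.497(1 - 19.2/43) = 0.0036y*.
The bracket is 0.554, giving y* = 0.275/0.0036 = 76.4.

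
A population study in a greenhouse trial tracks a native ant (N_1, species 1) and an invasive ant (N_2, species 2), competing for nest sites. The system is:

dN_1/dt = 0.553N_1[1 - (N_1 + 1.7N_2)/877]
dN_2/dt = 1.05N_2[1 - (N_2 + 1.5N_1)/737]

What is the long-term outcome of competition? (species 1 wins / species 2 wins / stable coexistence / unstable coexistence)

Compare the nullcline intercepts: K1/α12 = 877/1.7 = 516 < K2 = 737; K2/α21 = 737/1.5 = 491 < K1 = 877.
Since both are reversed, neither can invade when rare; the interior point is a saddle.

unstable coexistence (outcome depends on initial conditions)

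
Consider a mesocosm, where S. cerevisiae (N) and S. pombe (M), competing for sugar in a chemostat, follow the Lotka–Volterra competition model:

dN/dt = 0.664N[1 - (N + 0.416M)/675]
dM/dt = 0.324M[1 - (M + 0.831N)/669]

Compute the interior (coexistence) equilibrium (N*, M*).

Setting both brackets to zero gives the nullclines N + 0.416M = 675 and 0.831N + M = 669.
Substituting M = 669 - 0.831N into the first: N(1 - 0.416·0.831) = 675 - 0.416·669.
So N* = 397/0.654 = 606, and then M* = 669 - 0.831·606 = 165.

N* ≈ 606, M* ≈ 165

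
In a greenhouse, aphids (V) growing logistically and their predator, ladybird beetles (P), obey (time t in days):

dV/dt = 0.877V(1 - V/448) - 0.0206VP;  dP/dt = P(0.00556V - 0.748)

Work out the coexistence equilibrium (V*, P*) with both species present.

From dP/dt = 0 with P > 0: 0.00556V* = 0.748, so V* = 135.
Substitute into dV/dt = 0: 0.877(1 - 135/448) = 0.0206P*.
The bracket is 0.7, giving P* = 0.614/0.0206 = 29.8.

V* ≈ 135, P* ≈ 29.8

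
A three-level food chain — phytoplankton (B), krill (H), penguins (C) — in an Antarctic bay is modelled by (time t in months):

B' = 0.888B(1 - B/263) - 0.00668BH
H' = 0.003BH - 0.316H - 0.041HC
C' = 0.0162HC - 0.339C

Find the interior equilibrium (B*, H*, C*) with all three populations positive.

From dC/dt = 0: 0.0162H* = 0.339, so H* = 20.9.
From dB/dt = 0: 0.888(1 - B*/263) = 0.00668·20.9, giving B* = 263·(1 - 0.157) = 222.
From dH/dt = 0: 0.003·222 - 0.316 = 0.041C*, so C* = 0.349/0.041 = 8.51.

B* ≈ 222, H* ≈ 20.9, C* ≈ 8.51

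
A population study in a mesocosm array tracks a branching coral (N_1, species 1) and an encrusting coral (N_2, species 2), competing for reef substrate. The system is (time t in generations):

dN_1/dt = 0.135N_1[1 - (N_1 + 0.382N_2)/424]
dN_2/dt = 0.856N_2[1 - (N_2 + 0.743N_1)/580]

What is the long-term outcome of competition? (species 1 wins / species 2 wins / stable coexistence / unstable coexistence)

stable coexistence

Compare the nullcline intercepts: K1/α12 = 424/0.382 = 1110 > K2 = 580; K2/α21 = 580/0.743 = 781 > K1 = 424.
Since both inequalities hold, each species can invade when rare, so the interior equilibrium is stable.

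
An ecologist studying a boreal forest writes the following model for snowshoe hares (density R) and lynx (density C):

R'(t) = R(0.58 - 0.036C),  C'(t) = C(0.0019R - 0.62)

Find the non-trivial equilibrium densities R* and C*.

Set dC/dt = 0 with C > 0: 0.0019R - 0.62 = 0, so R* = 0.62/0.0019 = 326.
Set dR/dt = 0 with R > 0: 0.58 - 0.036C = 0, so C* = 0.58/0.036 = 16.1.

R* ≈ 326, C* ≈ 16.1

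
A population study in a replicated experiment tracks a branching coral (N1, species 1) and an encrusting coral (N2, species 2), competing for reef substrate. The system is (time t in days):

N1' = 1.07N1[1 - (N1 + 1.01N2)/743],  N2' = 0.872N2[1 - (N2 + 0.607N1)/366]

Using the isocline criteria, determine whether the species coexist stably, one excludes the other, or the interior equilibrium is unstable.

Compare the nullcline intercepts: K1/α12 = 743/1.01 = 736 > K2 = 366; K2/α21 = 366/0.607 = 603 < K1 = 743.
Since the inequalities point opposite ways, species 1 can invade but species 2 cannot.

species 1 excludes species 2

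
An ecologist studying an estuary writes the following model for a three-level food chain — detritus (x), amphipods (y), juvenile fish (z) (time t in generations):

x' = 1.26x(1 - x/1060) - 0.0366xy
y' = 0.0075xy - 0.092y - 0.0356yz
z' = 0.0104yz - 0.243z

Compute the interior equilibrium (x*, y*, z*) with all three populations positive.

From dz/dt = 0: 0.0104y* = 0.243, so y* = 23.4.
From dx/dt = 0: 1.26(1 - x*/1060) = 0.0366·23.4, giving x* = 1060·(1 - 0.679) = 341.
From dy/dt = 0: 0.0075·341 - 0.092 = 0.0356z*, so z* = 2.46/0.0356 = 69.2.

x* ≈ 341, y* ≈ 23.4, z* ≈ 69.2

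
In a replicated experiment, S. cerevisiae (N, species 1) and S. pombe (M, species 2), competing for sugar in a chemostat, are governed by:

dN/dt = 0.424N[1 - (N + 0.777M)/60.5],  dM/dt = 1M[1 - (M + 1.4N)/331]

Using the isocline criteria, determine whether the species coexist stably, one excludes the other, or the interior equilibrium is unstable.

species 2 excludes species 1

Compare the nullcline intercepts: K1/α12 = 60.5/0.777 = 77.9 < K2 = 331; K2/α21 = 331/1.4 = 236 > K1 = 60.5.
Since the inequalities point opposite ways, species 2 can invade but species 1 cannot.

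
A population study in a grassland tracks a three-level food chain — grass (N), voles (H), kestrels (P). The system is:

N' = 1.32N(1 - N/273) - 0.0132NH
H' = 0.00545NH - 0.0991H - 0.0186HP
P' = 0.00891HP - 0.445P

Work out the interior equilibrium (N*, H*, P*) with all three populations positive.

N* ≈ 137, H* ≈ 49.9, P* ≈ 34.7

From dP/dt = 0: 0.00891H* = 0.445, so H* = 49.9.
From dN/dt = 0: 1.32(1 - N*/273) = 0.0132·49.9, giving N* = 273·(1 - 0.499) = 137.
From dH/dt = 0: 0.00545·137 - 0.0991 = 0.0186P*, so P* = 0.646/0.0186 = 34.7.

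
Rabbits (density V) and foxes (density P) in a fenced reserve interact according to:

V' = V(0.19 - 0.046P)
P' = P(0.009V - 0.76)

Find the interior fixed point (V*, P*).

V* ≈ 84.4, P* ≈ 4.13

Set dP/dt = 0 with P > 0: 0.009V - 0.76 = 0, so V* = 0.76/0.009 = 84.4.
Set dV/dt = 0 with V > 0: 0.19 - 0.046P = 0, so P* = 0.19/0.046 = 4.13.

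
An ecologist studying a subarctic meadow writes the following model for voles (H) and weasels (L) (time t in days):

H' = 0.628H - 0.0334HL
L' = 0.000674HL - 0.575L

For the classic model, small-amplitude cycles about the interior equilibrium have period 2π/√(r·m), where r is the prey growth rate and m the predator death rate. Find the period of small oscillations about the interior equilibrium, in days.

T ≈ 10.5 days

Here r = 0.628 and m = 0.575, so r·m = 0.361.
ω = √0.361 = 0.601 per day, hence T = 2π/ω ≈ 10.5 days.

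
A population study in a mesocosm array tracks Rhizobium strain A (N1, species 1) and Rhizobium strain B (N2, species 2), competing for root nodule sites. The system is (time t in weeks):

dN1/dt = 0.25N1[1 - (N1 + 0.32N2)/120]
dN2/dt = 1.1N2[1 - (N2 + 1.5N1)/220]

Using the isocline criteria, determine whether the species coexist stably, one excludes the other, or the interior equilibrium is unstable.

stable coexistence

Compare the nullcline intercepts: K1/α12 = 120/0.32 = 375 > K2 = 220; K2/α21 = 220/1.5 = 147 > K1 = 120.
Since both inequalities hold, each species can invade when rare, so the interior equilibrium is stable.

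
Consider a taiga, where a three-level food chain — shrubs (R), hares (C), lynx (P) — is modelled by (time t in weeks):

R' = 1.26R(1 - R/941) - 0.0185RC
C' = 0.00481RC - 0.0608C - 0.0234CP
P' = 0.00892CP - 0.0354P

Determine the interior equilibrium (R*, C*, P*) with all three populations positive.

From dP/dt = 0: 0.00892C* = 0.0354, so C* = 3.97.
From dR/dt = 0: 1.26(1 - R*/941) = 0.0185·3.97, giving R* = 941·(1 - 0.0583) = 886.
From dC/dt = 0: 0.00481·886 - 0.0608 = 0.0234P*, so P* = 4.2/0.0234 = 180.

R* ≈ 886, C* ≈ 3.97, P* ≈ 180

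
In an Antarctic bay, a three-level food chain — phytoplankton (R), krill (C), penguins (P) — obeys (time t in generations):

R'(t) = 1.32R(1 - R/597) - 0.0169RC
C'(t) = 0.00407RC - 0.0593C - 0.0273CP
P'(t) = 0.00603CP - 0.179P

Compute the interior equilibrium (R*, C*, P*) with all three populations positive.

From dP/dt = 0: 0.00603C* = 0.179, so C* = 29.7.
From dR/dt = 0: 1.32(1 - R*/597) = 0.0169·29.7, giving R* = 597·(1 - 0.38) = 370.
From dC/dt = 0: 0.00407·370 - 0.0593 = 0.0273P*, so P* = 1.45/0.0273 = 53.

R* ≈ 370, C* ≈ 29.7, P* ≈ 53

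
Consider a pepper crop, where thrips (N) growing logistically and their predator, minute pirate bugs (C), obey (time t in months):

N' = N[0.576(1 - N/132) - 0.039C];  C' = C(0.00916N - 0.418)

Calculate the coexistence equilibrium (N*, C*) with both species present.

N* ≈ 45.6, C* ≈ 9.66

From dC/dt = 0 with C > 0: 0.00916N* = 0.418, so N* = 45.6.
Substitute into dN/dt = 0: 0.576(1 - 45.6/132) = 0.039C*.
The bracket is 0.654, giving C* = 0.377/0.039 = 9.66.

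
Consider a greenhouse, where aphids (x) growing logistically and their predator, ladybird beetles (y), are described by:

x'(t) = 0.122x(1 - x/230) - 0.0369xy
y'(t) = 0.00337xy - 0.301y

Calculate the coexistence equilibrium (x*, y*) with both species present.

x* ≈ 89.3, y* ≈ 2.02

From dy/dt = 0 with y > 0: 0.00337x* = 0.301, so x* = 89.3.
Substitute into dx/dt = 0: 0.122(1 - 89.3/230) = 0.0369y*.
The bracket is 0.612, giving y* = 0.0746/0.0369 = 2.02.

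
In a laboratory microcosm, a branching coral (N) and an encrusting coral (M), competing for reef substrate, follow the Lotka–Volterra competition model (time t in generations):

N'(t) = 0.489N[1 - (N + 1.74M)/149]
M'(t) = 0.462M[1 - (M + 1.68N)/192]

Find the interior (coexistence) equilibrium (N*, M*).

N* ≈ 96.2, M* ≈ 30.3

Setting both brackets to zero gives the nullclines N + 1.74M = 149 and 1.68N + M = 192.
Substituting M = 192 - 1.68N into the first: N(1 - 1.74·1.68) = 149 - 1.74·192.
So N* = -185/-1.92 = 96.2, and then M* = 192 - 1.68·96.2 = 30.3.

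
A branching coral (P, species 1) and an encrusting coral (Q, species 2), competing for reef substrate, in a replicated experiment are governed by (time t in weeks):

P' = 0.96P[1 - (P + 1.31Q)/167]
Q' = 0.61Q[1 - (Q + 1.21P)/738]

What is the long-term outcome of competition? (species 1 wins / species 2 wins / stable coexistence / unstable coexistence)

species 2 excludes species 1

Compare the nullcline intercepts: K1/α12 = 167/1.31 = 127 < K2 = 738; K2/α21 = 738/1.21 = 610 > K1 = 167.
Since the inequalities point opposite ways, species 2 can invade but species 1 cannot.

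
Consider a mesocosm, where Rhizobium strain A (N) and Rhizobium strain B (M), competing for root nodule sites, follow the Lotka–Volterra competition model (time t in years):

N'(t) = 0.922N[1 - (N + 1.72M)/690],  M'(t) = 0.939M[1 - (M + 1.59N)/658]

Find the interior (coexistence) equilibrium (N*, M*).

N* ≈ 255, M* ≈ 253

Setting both brackets to zero gives the nullclines N + 1.72M = 690 and 1.59N + M = 658.
Substituting M = 658 - 1.59N into the first: N(1 - 1.72·1.59) = 690 - 1.72·658.
So N* = -442/-1.73 = 255, and then M* = 658 - 1.59·255 = 253.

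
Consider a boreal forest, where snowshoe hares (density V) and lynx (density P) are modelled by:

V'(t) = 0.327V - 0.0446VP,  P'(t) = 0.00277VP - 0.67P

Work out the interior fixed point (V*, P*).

V* ≈ 242, P* ≈ 7.33

Set dP/dt = 0 with P > 0: 0.00277V - 0.67 = 0, so V* = 0.67/0.00277 = 242.
Set dV/dt = 0 with V > 0: 0.327 - 0.0446P = 0, so P* = 0.327/0.0446 = 7.33.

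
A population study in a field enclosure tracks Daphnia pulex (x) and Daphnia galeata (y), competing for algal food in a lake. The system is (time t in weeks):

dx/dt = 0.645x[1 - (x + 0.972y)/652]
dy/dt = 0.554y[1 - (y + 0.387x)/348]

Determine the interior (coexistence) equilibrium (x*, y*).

x* ≈ 503, y* ≈ 153

Setting both brackets to zero gives the nullclines x + 0.972y = 652 and 0.387x + y = 348.
Substituting y = 348 - 0.387x into the first: x(1 - 0.972·0.387) = 652 - 0.972·348.
So x* = 314/0.624 = 503, and then y* = 348 - 0.387·503 = 153.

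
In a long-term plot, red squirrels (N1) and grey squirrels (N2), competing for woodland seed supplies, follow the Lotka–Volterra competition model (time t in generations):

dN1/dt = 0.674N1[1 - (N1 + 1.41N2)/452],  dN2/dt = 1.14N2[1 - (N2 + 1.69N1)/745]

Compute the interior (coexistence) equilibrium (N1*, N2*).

Setting both brackets to zero gives the nullclines N1 + 1.41N2 = 452 and 1.69N1 + N2 = 745.
Substituting N2 = 745 - 1.69N1 into the first: N1(1 - 1.41·1.69) = 452 - 1.41·745.
So N1* = -598/-1.38 = 433, and then N2* = 745 - 1.69·433 = 13.7.

N1* ≈ 433, N2* ≈ 13.7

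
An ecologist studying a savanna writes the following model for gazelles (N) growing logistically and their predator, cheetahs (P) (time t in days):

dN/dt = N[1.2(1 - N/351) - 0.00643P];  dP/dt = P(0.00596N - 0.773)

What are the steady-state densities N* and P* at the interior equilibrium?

From dP/dt = 0 with P > 0: 0.00596N* = 0.773, so N* = 130.
Substitute into dN/dt = 0: 1.2(1 - 130/351) = 0.00643P*.
The bracket is 0.63, giving P* = 0.757/0.00643 = 118.

N* ≈ 130, P* ≈ 118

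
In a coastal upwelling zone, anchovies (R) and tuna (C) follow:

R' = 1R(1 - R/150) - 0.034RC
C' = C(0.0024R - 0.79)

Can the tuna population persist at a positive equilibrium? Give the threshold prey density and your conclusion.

Threshold R = 329; K < 329, so no, the predator goes extinct.

The predator equation gives dC/dt > 0 only when R > 0.79/0.0024 = 329.
Without the predator, R → K = 150. Since 150 < 329, the predator cannot invade.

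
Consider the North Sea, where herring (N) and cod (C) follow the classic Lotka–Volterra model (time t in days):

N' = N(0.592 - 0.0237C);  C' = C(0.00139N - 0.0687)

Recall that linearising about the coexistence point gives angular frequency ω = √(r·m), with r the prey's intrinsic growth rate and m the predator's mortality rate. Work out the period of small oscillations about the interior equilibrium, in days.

T ≈ 31.2 days

Here r = 0.592 and m = 0.0687, so r·m = 0.0407.
ω = √0.0407 = 0.202 per day, hence T = 2π/ω ≈ 31.2 days.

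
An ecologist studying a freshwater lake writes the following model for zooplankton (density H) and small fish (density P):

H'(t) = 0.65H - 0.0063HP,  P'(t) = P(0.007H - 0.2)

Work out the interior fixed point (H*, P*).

Set dP/dt = 0 with P > 0: 0.007H - 0.2 = 0, so H* = 0.2/0.007 = 28.6.
Set dH/dt = 0 with H > 0: 0.65 - 0.0063P = 0, so P* = 0.65/0.0063 = 103.

H* ≈ 28.6, P* ≈ 103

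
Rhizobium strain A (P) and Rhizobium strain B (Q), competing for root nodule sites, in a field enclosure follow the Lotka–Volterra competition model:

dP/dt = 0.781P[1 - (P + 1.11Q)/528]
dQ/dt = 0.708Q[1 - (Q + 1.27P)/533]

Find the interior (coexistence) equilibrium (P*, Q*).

Setting both brackets to zero gives the nullclines P + 1.11Q = 528 and 1.27P + Q = 533.
Substituting Q = 533 - 1.27P into the first: P(1 - 1.11·1.27) = 528 - 1.11·533.
So P* = -63.6/-0.41 = 155, and then Q* = 533 - 1.27·155 = 336.

P* ≈ 155, Q* ≈ 336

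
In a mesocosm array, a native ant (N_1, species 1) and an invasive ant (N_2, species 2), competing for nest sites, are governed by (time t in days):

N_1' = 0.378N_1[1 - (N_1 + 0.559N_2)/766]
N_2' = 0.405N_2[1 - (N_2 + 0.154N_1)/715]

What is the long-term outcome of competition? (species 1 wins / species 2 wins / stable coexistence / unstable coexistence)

Compare the nullcline intercepts: K1/α12 = 766/0.559 = 1370 > K2 = 715; K2/α21 = 715/0.154 = 4640 > K1 = 766.
Since both inequalities hold, each species can invade when rare, so the interior equilibrium is stable.

stable coexistence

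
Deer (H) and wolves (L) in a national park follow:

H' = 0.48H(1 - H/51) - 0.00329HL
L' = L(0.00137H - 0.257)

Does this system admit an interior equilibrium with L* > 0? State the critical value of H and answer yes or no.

Threshold H = 188; K < 188, so no, the predator goes extinct.

The predator equation gives dL/dt > 0 only when H > 0.257/0.00137 = 188.
Without the predator, H → K = 51. Since 51 < 188, the predator cannot invade.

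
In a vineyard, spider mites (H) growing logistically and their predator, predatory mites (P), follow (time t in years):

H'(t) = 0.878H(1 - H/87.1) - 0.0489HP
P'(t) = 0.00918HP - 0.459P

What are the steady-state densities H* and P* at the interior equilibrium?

H* ≈ 50, P* ≈ 7.65

From dP/dt = 0 with P > 0: 0.00918H* = 0.459, so H* = 50.
Substitute into dH/dt = 0: 0.878(1 - 50/87.1) = 0.0489P*.
The bracket is 0.426, giving P* = 0.374/0.0489 = 7.65.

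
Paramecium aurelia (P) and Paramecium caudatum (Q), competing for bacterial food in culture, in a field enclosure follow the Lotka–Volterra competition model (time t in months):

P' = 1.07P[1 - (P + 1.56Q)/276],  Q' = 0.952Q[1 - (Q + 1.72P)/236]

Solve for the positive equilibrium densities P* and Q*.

P* ≈ 54.8, Q* ≈ 142

Setting both brackets to zero gives the nullclines P + 1.56Q = 276 and 1.72P + Q = 236.
Substituting Q = 236 - 1.72P into the first: P(1 - 1.56·1.72) = 276 - 1.56·236.
So P* = -92.2/-1.68 = 54.8, and then Q* = 236 - 1.72·54.8 = 142.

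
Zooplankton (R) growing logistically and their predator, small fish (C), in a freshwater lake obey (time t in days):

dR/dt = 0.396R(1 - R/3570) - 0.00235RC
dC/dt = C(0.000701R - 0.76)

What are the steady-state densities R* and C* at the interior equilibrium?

From dC/dt = 0 with C > 0: 0.000701R* = 0.76, so R* = 1080.
Substitute into dR/dt = 0: 0.396(1 - 1080/3570) = 0.00235C*.
The bracket is 0.696, giving C* = 0.276/0.00235 = 117.

R* ≈ 1080, C* ≈ 117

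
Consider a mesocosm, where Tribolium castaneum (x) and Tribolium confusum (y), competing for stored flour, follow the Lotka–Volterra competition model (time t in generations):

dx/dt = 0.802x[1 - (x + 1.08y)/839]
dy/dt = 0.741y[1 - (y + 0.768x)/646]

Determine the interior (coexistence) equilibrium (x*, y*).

Setting both brackets to zero gives the nullclines x + 1.08y = 839 and 0.768x + y = 646.
Substituting y = 646 - 0.768x into the first: x(1 - 1.08·0.768) = 839 - 1.08·646.
So x* = 141/0.171 = 829, and then y* = 646 - 0.768·829 = 9.66.

x* ≈ 829, y* ≈ 9.66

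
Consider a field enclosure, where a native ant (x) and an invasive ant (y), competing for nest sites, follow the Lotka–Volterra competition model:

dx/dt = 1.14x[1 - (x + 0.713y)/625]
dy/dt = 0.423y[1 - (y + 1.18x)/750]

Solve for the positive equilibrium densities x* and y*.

x* ≈ 569, y* ≈ 78.8

Setting both brackets to zero gives the nullclines x + 0.713y = 625 and 1.18x + y = 750.
Substituting y = 750 - 1.18x into the first: x(1 - 0.713·1.18) = 625 - 0.713·750.
So x* = 90.2/0.159 = 569, and then y* = 750 - 1.18·569 = 78.8.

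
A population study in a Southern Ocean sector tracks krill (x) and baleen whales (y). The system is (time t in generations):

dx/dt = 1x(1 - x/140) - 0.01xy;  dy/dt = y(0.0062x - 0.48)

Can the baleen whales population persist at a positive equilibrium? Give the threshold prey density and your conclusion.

Threshold x = 77.4; K > 77.4, so yes, the predator persists.

The predator equation gives dy/dt > 0 only when x > 0.48/0.0062 = 77.4.
Without the predator, x → K = 140. Since 140 > 77.4, the predator can invade and persist.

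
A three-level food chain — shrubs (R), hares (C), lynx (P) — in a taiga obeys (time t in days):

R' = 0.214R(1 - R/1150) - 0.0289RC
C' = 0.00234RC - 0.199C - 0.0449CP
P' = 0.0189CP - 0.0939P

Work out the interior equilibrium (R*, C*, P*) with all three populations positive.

R* ≈ 378, C* ≈ 4.97, P* ≈ 15.3

From dP/dt = 0: 0.0189C* = 0.0939, so C* = 4.97.
From dR/dt = 0: 0.214(1 - R*/1150) = 0.0289·4.97, giving R* = 1150·(1 - 0.671) = 378.
From dC/dt = 0: 0.00234·378 - 0.199 = 0.0449P*, so P* = 0.686/0.0449 = 15.3.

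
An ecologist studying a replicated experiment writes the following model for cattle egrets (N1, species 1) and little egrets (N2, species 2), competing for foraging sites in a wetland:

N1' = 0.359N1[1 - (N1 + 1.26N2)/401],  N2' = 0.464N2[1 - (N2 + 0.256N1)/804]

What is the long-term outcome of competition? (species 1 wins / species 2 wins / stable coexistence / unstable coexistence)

species 2 excludes species 1

Compare the nullcline intercepts: K1/α12 = 401/1.26 = 318 < K2 = 804; K2/α21 = 804/0.256 = 3140 > K1 = 401.
Since the inequalities point opposite ways, species 2 can invade but species 1 cannot.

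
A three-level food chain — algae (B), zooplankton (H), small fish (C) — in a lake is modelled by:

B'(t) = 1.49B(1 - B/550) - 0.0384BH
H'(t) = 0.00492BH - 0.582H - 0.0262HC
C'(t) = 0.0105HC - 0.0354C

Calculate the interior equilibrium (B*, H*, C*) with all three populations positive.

B* ≈ 502, H* ≈ 3.37, C* ≈ 72.1

From dC/dt = 0: 0.0105H* = 0.0354, so H* = 3.37.
From dB/dt = 0: 1.49(1 - B*/550) = 0.0384·3.37, giving B* = 550·(1 - 0.0869) = 502.
From dH/dt = 0: 0.00492·502 - 0.582 = 0.0262C*, so C* = 1.89/0.0262 = 72.1.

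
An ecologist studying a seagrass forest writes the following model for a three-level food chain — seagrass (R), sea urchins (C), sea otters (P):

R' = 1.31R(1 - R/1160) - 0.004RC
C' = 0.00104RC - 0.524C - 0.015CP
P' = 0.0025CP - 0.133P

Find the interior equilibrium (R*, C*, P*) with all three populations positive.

R* ≈ 972, C* ≈ 53.2, P* ≈ 32.4

From dP/dt = 0: 0.0025C* = 0.133, so C* = 53.2.
From dR/dt = 0: 1.31(1 - R*/1160) = 0.004·53.2, giving R* = 1160·(1 - 0.162) = 972.
From dC/dt = 0: 0.00104·972 - 0.524 = 0.015P*, so P* = 0.486/0.015 = 32.4.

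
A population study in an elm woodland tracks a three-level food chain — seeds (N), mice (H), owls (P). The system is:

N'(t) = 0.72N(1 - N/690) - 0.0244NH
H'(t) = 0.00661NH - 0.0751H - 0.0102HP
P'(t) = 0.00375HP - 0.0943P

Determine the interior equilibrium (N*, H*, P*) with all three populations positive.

From dP/dt = 0: 0.00375H* = 0.0943, so H* = 25.1.
From dN/dt = 0: 0.72(1 - N*/690) = 0.0244·25.1, giving N* = 690·(1 - 0.852) = 102.
From dH/dt = 0: 0.00661·102 - 0.0751 = 0.0102P*, so P* = 0.599/0.0102 = 58.7.

N* ≈ 102, H* ≈ 25.1, P* ≈ 58.7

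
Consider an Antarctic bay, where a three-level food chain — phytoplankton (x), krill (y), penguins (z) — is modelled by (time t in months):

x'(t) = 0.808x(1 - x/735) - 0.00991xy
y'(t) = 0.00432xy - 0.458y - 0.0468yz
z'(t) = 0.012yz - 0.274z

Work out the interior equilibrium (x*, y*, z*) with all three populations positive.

x* ≈ 529, y* ≈ 22.8, z* ≈ 39.1

From dz/dt = 0: 0.012y* = 0.274, so y* = 22.8.
From dx/dt = 0: 0.808(1 - x*/735) = 0.00991·22.8, giving x* = 735·(1 - 0.28) = 529.
From dy/dt = 0: 0.00432·529 - 0.458 = 0.0468z*, so z* = 1.83/0.0468 = 39.1.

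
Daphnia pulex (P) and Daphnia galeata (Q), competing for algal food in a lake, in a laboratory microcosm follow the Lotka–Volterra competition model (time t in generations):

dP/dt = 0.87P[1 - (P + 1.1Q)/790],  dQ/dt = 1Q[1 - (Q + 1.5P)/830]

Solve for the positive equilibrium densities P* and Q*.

Setting both brackets to zero gives the nullclines P + 1.1Q = 790 and 1.5P + Q = 830.
Substituting Q = 830 - 1.5P into the first: P(1 - 1.1·1.5) = 790 - 1.1·830.
So P* = -123/-0.65 = 189, and then Q* = 830 - 1.5·189 = 546.

P* ≈ 189, Q* ≈ 546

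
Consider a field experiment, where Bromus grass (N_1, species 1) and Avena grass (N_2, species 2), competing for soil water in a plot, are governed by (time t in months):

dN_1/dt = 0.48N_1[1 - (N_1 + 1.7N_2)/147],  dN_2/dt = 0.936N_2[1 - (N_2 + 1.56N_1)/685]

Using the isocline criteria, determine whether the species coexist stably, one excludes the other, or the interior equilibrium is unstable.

Compare the nullcline intercepts: K1/α12 = 147/1.7 = 86.5 < K2 = 685; K2/α21 = 685/1.56 = 439 > K1 = 147.
Since the inequalities point opposite ways, species 2 can invade but species 1 cannot.

species 2 excludes species 1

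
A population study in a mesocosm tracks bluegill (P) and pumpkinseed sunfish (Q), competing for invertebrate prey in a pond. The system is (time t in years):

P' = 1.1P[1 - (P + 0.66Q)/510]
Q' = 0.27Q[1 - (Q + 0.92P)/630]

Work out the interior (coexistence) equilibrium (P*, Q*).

P* ≈ 240, Q* ≈ 409

Setting both brackets to zero gives the nullclines P + 0.66Q = 510 and 0.92P + Q = 630.
Substituting Q = 630 - 0.92P into the first: P(1 - 0.66·0.92) = 510 - 0.66·630.
So P* = 94.2/0.393 = 240, and then Q* = 630 - 0.92·240 = 409.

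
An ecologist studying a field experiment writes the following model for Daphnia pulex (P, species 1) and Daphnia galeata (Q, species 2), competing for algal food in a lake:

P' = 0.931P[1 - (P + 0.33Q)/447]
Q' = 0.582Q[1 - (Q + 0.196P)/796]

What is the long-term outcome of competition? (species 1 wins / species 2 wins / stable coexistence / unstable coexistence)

stable coexistence

Compare the nullcline intercepts: K1/α12 = 447/0.33 = 1350 > K2 = 796; K2/α21 = 796/0.196 = 4060 > K1 = 447.
Since both inequalities hold, each species can invade when rare, so the interior equilibrium is stable.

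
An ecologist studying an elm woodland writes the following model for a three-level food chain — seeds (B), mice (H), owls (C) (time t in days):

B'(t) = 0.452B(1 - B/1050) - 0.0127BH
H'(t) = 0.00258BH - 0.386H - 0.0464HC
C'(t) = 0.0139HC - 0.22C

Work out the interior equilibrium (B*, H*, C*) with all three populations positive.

B* ≈ 583, H* ≈ 15.8, C* ≈ 24.1

From dC/dt = 0: 0.0139H* = 0.22, so H* = 15.8.
From dB/dt = 0: 0.452(1 - B*/1050) = 0.0127·15.8, giving B* = 1050·(1 - 0.445) = 583.
From dH/dt = 0: 0.00258·583 - 0.386 = 0.0464C*, so C* = 1.12/0.0464 = 24.1.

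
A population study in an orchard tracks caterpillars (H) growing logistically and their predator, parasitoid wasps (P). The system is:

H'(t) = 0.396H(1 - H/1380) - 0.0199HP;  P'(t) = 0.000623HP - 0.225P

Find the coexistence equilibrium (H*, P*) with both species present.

H* ≈ 361, P* ≈ 14.7

From dP/dt = 0 with P > 0: 0.000623H* = 0.225, so H* = 361.
Substitute into dH/dt = 0: 0.396(1 - 361/1380) = 0.0199P*.
The bracket is 0.738, giving P* = 0.292/0.0199 = 14.7.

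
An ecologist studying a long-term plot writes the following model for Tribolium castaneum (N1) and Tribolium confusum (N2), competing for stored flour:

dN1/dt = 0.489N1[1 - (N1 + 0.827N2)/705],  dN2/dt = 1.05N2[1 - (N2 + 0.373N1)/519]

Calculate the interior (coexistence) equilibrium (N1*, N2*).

N1* ≈ 399, N2* ≈ 370

Setting both brackets to zero gives the nullclines N1 + 0.827N2 = 705 and 0.373N1 + N2 = 519.
Substituting N2 = 519 - 0.373N1 into the first: N1(1 - 0.827·0.373) = 705 - 0.827·519.
So N1* = 276/0.692 = 399, and then N2* = 519 - 0.373·399 = 370.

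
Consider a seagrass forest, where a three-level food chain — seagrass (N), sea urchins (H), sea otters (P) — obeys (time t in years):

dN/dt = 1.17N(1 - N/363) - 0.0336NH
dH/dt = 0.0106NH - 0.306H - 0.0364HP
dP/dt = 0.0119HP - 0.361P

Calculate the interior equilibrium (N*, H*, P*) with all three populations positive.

From dP/dt = 0: 0.0119H* = 0.361, so H* = 30.3.
From dN/dt = 0: 1.17(1 - N*/363) = 0.0336·30.3, giving N* = 363·(1 - 0.871) = 46.8.
From dH/dt = 0: 0.0106·46.8 - 0.306 = 0.0364P*, so P* = 0.19/0.0364 = 5.21.

N* ≈ 46.8, H* ≈ 30.3, P* ≈ 5.21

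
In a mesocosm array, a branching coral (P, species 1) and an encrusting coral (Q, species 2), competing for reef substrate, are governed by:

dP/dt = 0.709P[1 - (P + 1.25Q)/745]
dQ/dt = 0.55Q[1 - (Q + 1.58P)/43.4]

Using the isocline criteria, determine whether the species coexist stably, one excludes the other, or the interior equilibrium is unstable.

Compare the nullcline intercepts: K1/α12 = 745/1.25 = 596 > K2 = 43.4; K2/α21 = 43.4/1.58 = 27.5 < K1 = 745.
Since the inequalities point opposite ways, species 1 can invade but species 2 cannot.

species 1 excludes species 2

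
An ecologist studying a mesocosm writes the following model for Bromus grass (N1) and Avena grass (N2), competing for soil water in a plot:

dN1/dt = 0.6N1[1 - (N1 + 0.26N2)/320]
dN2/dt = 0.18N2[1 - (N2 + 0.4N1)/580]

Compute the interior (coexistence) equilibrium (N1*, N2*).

Setting both brackets to zero gives the nullclines N1 + 0.26N2 = 320 and 0.4N1 + N2 = 580.
Substituting N2 = 580 - 0.4N1 into the first: N1(1 - 0.26·0.4) = 320 - 0.26·580.
So N1* = 169/0.896 = 189, and then N2* = 580 - 0.4·189 = 504.

N1* ≈ 189, N2* ≈ 504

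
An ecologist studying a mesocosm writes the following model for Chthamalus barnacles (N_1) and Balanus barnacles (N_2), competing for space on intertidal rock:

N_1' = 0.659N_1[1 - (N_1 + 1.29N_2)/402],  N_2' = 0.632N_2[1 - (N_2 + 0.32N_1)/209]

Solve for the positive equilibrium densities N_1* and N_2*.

Setting both brackets to zero gives the nullclines N_1 + 1.29N_2 = 402 and 0.32N_1 + N_2 = 209.
Substituting N_2 = 209 - 0.32N_1 into the first: N_1(1 - 1.29·0.32) = 402 - 1.29·209.
So N_1* = 132/0.587 = 225, and then N_2* = 209 - 0.32·225 = 137.

N_1* ≈ 225, N_2* ≈ 137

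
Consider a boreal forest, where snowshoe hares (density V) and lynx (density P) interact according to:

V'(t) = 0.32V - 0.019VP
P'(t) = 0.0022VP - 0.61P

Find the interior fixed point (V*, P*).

V* ≈ 277, P* ≈ 16.8

Set dP/dt = 0 with P > 0: 0.0022V - 0.61 = 0, so V* = 0.61/0.0022 = 277.
Set dV/dt = 0 with V > 0: 0.32 - 0.019P = 0, so P* = 0.32/0.019 = 16.8.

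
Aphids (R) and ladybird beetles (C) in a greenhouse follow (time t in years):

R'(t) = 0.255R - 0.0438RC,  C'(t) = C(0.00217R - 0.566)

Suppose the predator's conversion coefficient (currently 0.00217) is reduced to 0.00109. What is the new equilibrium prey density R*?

At the interior fixed point, setting dC/dt = 0 with C > 0 fixes R* = (predator death rate)/(RC coefficient) — independent of the other coefficients.
With the change, R* = 0.566/0.00109 = 519; it rises from 261.

R* ≈ 519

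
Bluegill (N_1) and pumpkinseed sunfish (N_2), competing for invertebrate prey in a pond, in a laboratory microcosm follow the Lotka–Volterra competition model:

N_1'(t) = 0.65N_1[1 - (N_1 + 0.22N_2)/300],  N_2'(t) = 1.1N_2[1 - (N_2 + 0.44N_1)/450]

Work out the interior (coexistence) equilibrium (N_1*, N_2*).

N_1* ≈ 223, N_2* ≈ 352

Setting both brackets to zero gives the nullclines N_1 + 0.22N_2 = 300 and 0.44N_1 + N_2 = 450.
Substituting N_2 = 450 - 0.44N_1 into the first: N_1(1 - 0.22·0.44) = 300 - 0.22·450.
So N_1* = 201/0.903 = 223, and then N_2* = 450 - 0.44·223 = 352.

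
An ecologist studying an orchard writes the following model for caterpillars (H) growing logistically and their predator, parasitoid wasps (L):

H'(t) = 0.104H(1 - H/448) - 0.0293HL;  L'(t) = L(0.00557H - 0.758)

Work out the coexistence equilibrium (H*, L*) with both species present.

From dL/dt = 0 with L > 0: 0.00557H* = 0.758, so H* = 136.
Substitute into dH/dt = 0: 0.104(1 - 136/448) = 0.0293L*.
The bracket is 0.696, giving L* = 0.0724/0.0293 = 2.47.

H* ≈ 136, L* ≈ 2.47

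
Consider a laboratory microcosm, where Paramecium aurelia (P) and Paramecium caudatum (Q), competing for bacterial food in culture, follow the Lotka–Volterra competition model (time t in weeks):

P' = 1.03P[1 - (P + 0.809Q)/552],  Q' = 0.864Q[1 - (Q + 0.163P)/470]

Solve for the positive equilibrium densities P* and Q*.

Setting both brackets to zero gives the nullclines P + 0.809Q = 552 and 0.163P + Q = 470.
Substituting Q = 470 - 0.163P into the first: P(1 - 0.809·0.163) = 552 - 0.809·470.
So P* = 172/0.868 = 198, and then Q* = 470 - 0.163·198 = 438.

P* ≈ 198, Q* ≈ 438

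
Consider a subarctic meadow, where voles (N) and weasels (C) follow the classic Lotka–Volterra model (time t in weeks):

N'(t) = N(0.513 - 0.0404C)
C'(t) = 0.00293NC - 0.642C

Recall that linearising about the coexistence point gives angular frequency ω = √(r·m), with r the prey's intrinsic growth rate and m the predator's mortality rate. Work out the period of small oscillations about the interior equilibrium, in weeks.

T ≈ 10.9 weeks

Here r = 0.513 and m = 0.642, so r·m = 0.329.
ω = √0.329 = 0.574 per week, hence T = 2π/ω ≈ 10.9 weeks.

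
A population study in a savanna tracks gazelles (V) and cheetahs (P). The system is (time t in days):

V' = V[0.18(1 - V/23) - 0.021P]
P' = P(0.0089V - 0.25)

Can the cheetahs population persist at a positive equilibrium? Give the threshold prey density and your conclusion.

Threshold V = 28.1; K < 28.1, so no, the predator goes extinct.

The predator equation gives dP/dt > 0 only when V > 0.25/0.0089 = 28.1.
Without the predator, V → K = 23. Since 23 < 28.1, the predator cannot invade.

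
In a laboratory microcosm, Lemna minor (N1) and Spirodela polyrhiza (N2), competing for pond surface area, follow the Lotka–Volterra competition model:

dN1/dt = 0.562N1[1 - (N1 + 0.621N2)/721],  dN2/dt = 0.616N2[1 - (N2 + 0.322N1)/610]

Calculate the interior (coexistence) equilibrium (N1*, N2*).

Setting both brackets to zero gives the nullclines N1 + 0.621N2 = 721 and 0.322N1 + N2 = 610.
Substituting N2 = 610 - 0.322N1 into the first: N1(1 - 0.621·0.322) = 721 - 0.621·610.
So N1* = 342/0.8 = 428, and then N2* = 610 - 0.322·428 = 472.

N1* ≈ 428, N2* ≈ 472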